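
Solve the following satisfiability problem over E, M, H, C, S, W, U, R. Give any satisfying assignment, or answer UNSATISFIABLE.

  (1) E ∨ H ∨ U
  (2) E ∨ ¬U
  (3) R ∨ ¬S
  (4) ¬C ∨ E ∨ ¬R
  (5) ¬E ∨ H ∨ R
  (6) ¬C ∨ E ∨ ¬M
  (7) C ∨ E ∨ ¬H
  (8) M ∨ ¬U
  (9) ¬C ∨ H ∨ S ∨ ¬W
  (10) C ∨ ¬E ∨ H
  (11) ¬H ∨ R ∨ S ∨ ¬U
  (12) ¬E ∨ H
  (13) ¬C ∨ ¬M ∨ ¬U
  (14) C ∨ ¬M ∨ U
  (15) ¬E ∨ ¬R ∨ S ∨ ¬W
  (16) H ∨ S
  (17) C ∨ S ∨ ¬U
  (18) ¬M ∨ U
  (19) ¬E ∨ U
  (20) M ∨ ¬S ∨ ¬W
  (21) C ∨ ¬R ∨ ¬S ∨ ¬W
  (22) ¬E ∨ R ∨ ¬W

E = True, M = True, H = True, C = False, S = True, W = False, U = True, R = True

Set E = True.
  then (¬E ∨ H) forces H = True.
  then (¬E ∨ U) forces U = True.
  then (M ∨ ¬U) forces M = True.
  then (¬C ∨ ¬M ∨ ¬U) forces C = False.
  then (C ∨ S ∨ ¬U) forces S = True.
  then (R ∨ ¬S) forces R = True.
  then (C ∨ ¬R ∨ ¬S ∨ ¬W) forces W = False.
All clauses satisfied.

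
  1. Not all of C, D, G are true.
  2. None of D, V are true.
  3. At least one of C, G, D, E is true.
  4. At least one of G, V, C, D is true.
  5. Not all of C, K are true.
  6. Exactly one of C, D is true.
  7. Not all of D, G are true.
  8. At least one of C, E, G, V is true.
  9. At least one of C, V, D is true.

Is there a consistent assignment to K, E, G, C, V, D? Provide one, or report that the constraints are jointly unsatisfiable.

K: False, E: False, G: False, C: True, V: False, D: False

  (1) {C, D, G}: 1/3 true — not all ✓
  (2) {D, V}: 0 true — none ✓
  (3) {C, G, D, E}: 1 true — at least one ✓
  (4) {G, V, C, D}: 1 true — at least one ✓
  (5) {C, K}: 1/2 true — not all ✓
  (6) {C, D}: 1 true — exactly one ✓
  (7) {D, G}: 0/2 true — not all ✓
  (8) {C, E, G, V}: 1 true — at least one ✓
  (9) {C, V, D}: 1 true — at least one ✓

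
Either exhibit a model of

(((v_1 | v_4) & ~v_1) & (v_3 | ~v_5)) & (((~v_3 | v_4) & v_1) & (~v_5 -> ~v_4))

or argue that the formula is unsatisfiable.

The formula is unsatisfiable.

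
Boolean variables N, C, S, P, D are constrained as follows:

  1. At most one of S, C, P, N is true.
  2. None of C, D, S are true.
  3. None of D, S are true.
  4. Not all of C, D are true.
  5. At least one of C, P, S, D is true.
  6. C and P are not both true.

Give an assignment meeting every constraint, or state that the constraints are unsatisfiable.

N = False, C = False, S = False, P = True, D = False

  (1) {S, C, P, N}: 1 true — at most one ✓
  (2) {C, D, S}: 0 true — none ✓
  (3) {D, S}: 0 true — none ✓
  (4) {C, D}: 0/2 true — not all ✓
  (5) {C, P, S, D}: 1 true — at least one ✓
  (6) C=F, P=T — not both ✓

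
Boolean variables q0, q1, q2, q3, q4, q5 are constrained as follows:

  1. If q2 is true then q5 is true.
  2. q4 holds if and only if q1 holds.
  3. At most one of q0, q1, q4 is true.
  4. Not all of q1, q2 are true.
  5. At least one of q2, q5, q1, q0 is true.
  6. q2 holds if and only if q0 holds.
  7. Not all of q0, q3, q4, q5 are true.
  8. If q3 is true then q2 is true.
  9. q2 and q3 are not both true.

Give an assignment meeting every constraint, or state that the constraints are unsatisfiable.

q0 = False; q1 = False; q2 = False; q3 = False; q4 = False; q5 = True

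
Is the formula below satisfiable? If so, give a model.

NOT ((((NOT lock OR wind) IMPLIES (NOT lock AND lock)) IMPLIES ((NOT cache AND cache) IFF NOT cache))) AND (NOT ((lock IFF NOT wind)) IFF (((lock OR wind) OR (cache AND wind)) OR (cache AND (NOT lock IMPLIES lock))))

Case lock = True: the formula simplifies to NOT ((NOT wind IMPLIES ((NOT cache AND cache) IFF NOT cache))) AND NOT (NOT wind).
  wind = True: the conjunct NOT ((NOT wind IMPLIES ((NOT cache AND cache) IFF NOT cache))) becomes NOT ((False IMPLIES ((NOT cache AND cache) IFF NOT cache))) = False.
  wind = False: the conjunct NOT (NOT wind) becomes NOT (NOT False) = False.
Case lock = False: the conjunct NOT ((((NOT lock OR wind) IMPLIES (NOT lock AND lock)) IMPLIES ((NOT cache AND cache) IFF NOT cache))) becomes NOT ((False IMPLIES ((NOT cache AND cache) IFF NOT cache))) = False.
Both cases fail — unsatisfiable.

The formula is unsatisfiable.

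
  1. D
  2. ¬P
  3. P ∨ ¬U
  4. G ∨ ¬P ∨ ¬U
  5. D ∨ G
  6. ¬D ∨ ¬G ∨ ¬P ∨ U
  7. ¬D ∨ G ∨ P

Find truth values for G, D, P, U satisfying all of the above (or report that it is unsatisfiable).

G: True, D: True, P: False, U: False

Unit clause (D) forces D = True.
Unit clause (¬P) forces P = False.
In (P ∨ ¬U) only ¬U is left, so U = False.
In (¬D ∨ G ∨ P) only G is left, so G = True.
Check each clause:
  (D): D holds.
  (¬P): ¬P holds.
  (P ∨ ¬U): ¬U holds.
  (G ∨ ¬P ∨ ¬U): G holds.
  (D ∨ G): D holds.
  (¬D ∨ ¬G ∨ ¬P ∨ U): ¬P holds.
  (¬D ∨ G ∨ P): G holds.
All clauses satisfied.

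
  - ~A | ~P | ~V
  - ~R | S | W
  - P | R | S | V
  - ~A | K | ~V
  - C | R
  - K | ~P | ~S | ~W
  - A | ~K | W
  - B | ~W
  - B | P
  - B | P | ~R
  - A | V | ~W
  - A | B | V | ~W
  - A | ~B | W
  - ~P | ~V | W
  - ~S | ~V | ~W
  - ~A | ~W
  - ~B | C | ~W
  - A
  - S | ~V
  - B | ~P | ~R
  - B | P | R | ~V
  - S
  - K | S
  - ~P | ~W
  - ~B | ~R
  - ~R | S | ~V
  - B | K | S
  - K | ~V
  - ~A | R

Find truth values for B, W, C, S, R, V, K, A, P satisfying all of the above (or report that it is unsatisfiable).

The formula is unsatisfiable.

Case S = True:
  (A) forces A = True.
  (~A | ~W) forces W = False.
  (~A | R) forces R = True.
  (~B | ~R) forces B = False.
  (B | P) forces P = True.
  Clause (B | ~P | ~R) is falsified — contradiction.
Case S = False:
  Clause (S) is falsified — contradiction.
Both cases fail, so the formula is unsatisfiable.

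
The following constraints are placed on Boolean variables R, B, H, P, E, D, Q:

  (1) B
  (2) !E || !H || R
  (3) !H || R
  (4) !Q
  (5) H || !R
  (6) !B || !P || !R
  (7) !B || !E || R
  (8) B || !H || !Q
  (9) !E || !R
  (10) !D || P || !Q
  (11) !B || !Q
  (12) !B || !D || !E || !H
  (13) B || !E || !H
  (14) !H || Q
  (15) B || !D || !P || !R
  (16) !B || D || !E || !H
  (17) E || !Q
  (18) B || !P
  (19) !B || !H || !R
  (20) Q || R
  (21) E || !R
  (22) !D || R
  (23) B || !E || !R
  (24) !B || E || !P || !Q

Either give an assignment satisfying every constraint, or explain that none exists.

Case B = True:
  (!Q) forces Q = False.
  (!H || Q) forces H = False.
  (H || !R) forces R = False.
  Clause (Q || R) is falsified — contradiction.
Case B = False:
  Clause (B) is falsified — contradiction.
Both cases fail, so the formula is unsatisfiable.

The formula is unsatisfiable.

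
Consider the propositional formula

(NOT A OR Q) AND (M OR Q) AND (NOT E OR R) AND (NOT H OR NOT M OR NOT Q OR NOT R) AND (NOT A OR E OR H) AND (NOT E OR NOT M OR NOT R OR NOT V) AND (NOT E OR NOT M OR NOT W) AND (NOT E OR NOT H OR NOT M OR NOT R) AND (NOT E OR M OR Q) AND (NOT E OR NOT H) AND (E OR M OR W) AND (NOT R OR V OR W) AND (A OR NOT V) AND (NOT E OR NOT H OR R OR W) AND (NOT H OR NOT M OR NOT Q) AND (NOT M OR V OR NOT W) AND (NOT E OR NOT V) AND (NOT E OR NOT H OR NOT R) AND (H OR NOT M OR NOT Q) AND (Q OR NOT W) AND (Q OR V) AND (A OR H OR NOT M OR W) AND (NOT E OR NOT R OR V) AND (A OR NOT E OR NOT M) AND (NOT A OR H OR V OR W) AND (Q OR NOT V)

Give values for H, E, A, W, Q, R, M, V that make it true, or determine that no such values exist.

H = True; E = False; A = False; W = True; Q = True; R = True; M = False; V = False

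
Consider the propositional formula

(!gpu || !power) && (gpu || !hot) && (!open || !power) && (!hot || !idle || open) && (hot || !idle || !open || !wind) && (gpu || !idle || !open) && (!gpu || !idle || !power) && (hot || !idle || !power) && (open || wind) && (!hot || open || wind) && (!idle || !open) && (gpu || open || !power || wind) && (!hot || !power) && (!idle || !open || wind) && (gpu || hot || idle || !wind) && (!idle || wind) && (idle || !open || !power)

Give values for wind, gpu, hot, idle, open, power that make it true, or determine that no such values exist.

Set wind = False.
  then (open || wind) forces open = True.
  then (!idle || !open) forces idle = False.
  then (idle || !open || !power) forces power = False.
Set gpu = True.
Set hot = True.
All clauses satisfied.

wind = False, gpu = True, hot = True, idle = False, open = True, power = False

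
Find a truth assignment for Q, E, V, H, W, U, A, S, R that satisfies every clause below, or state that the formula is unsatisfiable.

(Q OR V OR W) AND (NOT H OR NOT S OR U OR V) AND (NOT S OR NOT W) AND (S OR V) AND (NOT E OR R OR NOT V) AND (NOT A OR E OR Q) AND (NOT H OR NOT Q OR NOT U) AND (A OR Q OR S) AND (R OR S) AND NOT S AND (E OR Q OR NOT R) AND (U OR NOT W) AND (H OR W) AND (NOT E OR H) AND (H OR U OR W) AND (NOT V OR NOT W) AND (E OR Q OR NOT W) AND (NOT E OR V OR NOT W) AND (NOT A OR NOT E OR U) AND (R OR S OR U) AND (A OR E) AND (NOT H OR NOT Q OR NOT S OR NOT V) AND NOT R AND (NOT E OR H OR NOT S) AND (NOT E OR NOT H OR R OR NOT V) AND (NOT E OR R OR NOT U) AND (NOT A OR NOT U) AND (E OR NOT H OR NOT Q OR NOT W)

Case R = True:
  Clause (NOT R) is falsified — contradiction.
Case R = False:
  (R OR S) forces S = True.
  Clause (NOT S) is falsified — contradiction.
Both cases fail, so the formula is unsatisfiable.

No satisfying assignment exists.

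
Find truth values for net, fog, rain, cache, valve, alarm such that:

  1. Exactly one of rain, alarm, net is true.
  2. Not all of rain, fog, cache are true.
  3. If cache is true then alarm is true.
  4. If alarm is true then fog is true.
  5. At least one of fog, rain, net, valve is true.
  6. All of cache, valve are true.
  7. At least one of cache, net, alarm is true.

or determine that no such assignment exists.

net = False; fog = True; rain = False; cache = True; valve = True; alarm = True

  (1) {rain, alarm, net}: 1 true — exactly one ✓
  (2) {rain, fog, cache}: 2/3 true — not all ✓
  (3) cache=T ⇒ alarm: T ✓
  (4) alarm=T ⇒ fog: T ✓
  (5) {fog, rain, net, valve}: 2 true — at least one ✓
  (6) {cache, valve}: all 2 true ✓
  (7) {cache, net, alarm}: 2 true — at least one ✓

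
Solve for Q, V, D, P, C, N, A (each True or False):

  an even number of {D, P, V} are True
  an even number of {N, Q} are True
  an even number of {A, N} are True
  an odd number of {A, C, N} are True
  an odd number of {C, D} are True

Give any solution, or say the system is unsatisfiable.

Q = False, V = False, D = False, P = False, C = True, N = False, A = False

{D, P, V}: 0 true → even ✓
{N, Q}: 0 true → even ✓
{A, N}: 0 true → even ✓
{A, C, N}: 1 true → odd ✓
{C, D}: 1 true → odd ✓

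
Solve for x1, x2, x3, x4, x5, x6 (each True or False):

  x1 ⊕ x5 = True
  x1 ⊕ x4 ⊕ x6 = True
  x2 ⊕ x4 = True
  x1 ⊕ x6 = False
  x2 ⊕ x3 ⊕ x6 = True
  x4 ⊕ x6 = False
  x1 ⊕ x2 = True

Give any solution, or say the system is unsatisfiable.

x1 = True; x2 = False; x3 = False; x4 = True; x5 = False; x6 = True

x1 ⊕ x5 = T ⊕ F = True ✓
x1 ⊕ x4 ⊕ x6 = T ⊕ T ⊕ T = True ✓
x2 ⊕ x4 = F ⊕ T = True ✓
x1 ⊕ x6 = T ⊕ T = False ✓
x2 ⊕ x3 ⊕ x6 = F ⊕ F ⊕ T = True ✓
x4 ⊕ x6 = T ⊕ T = False ✓
x1 ⊕ x2 = T ⊕ F = True ✓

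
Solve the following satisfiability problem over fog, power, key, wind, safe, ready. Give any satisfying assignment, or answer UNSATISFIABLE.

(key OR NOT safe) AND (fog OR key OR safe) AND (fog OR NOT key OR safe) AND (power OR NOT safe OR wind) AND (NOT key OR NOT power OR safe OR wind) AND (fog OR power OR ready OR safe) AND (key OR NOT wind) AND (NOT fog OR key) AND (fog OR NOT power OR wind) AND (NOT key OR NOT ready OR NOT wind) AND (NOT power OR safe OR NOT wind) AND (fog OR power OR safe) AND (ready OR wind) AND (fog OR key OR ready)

fog = True, power = False, key = True, wind = False, safe = False, ready = True

Set fog = True.
  then (NOT fog OR key) forces key = True.
Set power = False.
Set wind = False.
  then (power OR NOT safe OR wind) forces safe = False.
  then (ready OR wind) forces ready = True.
All clauses satisfied.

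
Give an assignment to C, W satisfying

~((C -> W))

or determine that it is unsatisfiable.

C = True, W = False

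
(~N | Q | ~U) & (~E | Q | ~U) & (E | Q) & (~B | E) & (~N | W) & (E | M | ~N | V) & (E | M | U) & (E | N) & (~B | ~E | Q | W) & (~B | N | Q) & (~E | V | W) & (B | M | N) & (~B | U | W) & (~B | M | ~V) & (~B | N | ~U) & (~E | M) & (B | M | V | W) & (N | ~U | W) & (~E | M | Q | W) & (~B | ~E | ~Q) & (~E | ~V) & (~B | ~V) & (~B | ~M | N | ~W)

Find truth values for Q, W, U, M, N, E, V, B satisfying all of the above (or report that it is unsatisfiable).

Q = True; W = True; U = True; M = True; N = True; E = False; V = False; B = False

Set Q = True.
Try W = False:
  (~N | W) forces N = False.
  (E | N) forces E = True.
  (~E | V | W) forces V = True.
  clause (~E | ~V) is falsified — backtrack.
So W = True.
Set U = True.
Set M = True.
Set N = True.
Set E = False.
  then (~B | E) forces B = False.
Set V = False.
All clauses satisfied.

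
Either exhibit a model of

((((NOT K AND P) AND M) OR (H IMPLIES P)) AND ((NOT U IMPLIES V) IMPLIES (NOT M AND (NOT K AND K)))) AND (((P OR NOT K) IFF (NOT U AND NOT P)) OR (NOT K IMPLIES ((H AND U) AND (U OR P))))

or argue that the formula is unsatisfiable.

V=F; K=T; P=T; M=T; U=F; H=F

  (((NOT K AND P) AND M) OR (H IMPLIES P)) AND ((NOT U IMPLIES V) IMPLIES (NOT M AND (NOT K AND K))) = True
    ((NOT K AND P) AND M) OR (H IMPLIES P) = True
      (NOT K AND P) AND M = False
        NOT K AND P = False
          NOT K = False
      H IMPLIES P = True
    (NOT U IMPLIES V) IMPLIES (NOT M AND (NOT K AND K)) = True
      NOT U IMPLIES V = False
        NOT U = True
      NOT M AND (NOT K AND K) = False
        NOT M = False
        NOT K AND K = False
          NOT K = False
  ((P OR NOT K) IFF (NOT U AND NOT P)) OR (NOT K IMPLIES ((H AND U) AND (U OR P))) = True
    (P OR NOT K) IFF (NOT U AND NOT P) = False
      P OR NOT K = True
        NOT K = False
      NOT U AND NOT P = False
        NOT U = True
        NOT P = False
    NOT K IMPLIES ((H AND U) AND (U OR P)) = True
      NOT K = False
      (H AND U) AND (U OR P) = False
        H AND U = False
        U OR P = True
Both conjuncts True, so the formula holds.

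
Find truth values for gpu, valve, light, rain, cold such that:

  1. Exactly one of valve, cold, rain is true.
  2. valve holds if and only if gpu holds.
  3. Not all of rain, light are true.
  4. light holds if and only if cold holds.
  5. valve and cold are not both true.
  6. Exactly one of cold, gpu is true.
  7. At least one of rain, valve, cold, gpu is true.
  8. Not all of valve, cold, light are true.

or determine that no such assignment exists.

gpu: True; valve: True; light: False; rain: False; cold: False

  (1) {valve, cold, rain}: 1 true — exactly one ✓
  (2) valve=T, gpu=T — same ✓
  (3) {rain, light}: 0/2 true — not all ✓
  (4) light=F, cold=F — same ✓
  (5) valve=T, cold=F — not both ✓
  (6) {cold, gpu}: 1 true — exactly one ✓
  (7) {rain, valve, cold, gpu}: 2 true — at least one ✓
  (8) {valve, cold, light}: 1/3 true — not all ✓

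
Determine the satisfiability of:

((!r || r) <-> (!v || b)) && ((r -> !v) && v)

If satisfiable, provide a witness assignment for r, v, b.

r = False; v = True; b = True

  (!r || r) <-> (!v || b) = True
    !r || r = True
      !r = True
    !v || b = True
      !v = False
  (r -> !v) && v = True
    r -> !v = True
      !v = False
Both conjuncts True, so the formula holds.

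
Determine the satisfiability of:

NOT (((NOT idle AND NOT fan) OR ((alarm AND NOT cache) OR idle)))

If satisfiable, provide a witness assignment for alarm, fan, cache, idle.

alarm: False; fan: True; cache: True; idle: False

  NOT (((NOT idle AND NOT fan) OR ((alarm AND NOT cache) OR idle))) = True
    (NOT idle AND NOT fan) OR ((alarm AND NOT cache) OR idle) = False
      NOT idle AND NOT fan = False
        NOT idle = True
        NOT fan = False
      (alarm AND NOT cache) OR idle = False
        alarm AND NOT cache = False
          NOT cache = False
The formula evaluates to True.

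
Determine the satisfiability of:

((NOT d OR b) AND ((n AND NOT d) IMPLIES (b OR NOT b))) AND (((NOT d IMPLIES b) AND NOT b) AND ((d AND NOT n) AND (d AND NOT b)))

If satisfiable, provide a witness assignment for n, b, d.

The formula is unsatisfiable.

Case d = True: the formula simplifies to b AND (NOT b AND (NOT n AND NOT b)).
  b = True: the conjunct NOT b is False.
  b = False: the conjunct b is False.
Case d = False: the conjunct d is False.
Both cases fail — unsatisfiable.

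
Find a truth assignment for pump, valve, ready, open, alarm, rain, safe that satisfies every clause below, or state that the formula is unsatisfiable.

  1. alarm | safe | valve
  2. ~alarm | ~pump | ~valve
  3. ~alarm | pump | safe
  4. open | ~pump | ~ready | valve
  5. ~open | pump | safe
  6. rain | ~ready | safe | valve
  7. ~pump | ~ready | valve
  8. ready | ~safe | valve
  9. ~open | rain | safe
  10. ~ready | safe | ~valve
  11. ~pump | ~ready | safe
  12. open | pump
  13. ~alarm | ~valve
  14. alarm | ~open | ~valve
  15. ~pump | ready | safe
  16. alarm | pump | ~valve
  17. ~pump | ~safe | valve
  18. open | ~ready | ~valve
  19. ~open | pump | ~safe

Try pump = False:
  (open | pump) forces open = True.
  (~open | pump | safe) forces safe = True.
  clause (~open | pump | ~safe) is falsified — backtrack.
So pump = True.
Set valve = True.
  then (~alarm | ~pump | ~valve) forces alarm = False.
  then (alarm | ~open | ~valve) forces open = False.
  then (open | ~ready | ~valve) forces ready = False.
  then (~pump | ready | safe) forces safe = True.
Set rain = True.
All clauses satisfied.

pump = True, valve = True, ready = False, open = False, alarm = False, rain = True, safe = True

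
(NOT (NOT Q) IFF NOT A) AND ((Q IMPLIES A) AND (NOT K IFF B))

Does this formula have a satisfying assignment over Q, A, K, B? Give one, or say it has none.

Q = False; A = True; K = False; B = True

  NOT (NOT Q) IFF NOT A = True
    NOT (NOT Q) = False
      NOT Q = True
    NOT A = False
  (Q IMPLIES A) AND (NOT K IFF B) = True
    Q IMPLIES A = True
    NOT K IFF B = True
      NOT K = True
Both conjuncts True, so the formula holds.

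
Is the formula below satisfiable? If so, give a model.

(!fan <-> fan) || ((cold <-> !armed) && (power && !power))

Unsatisfiable

Case power = True: the formula simplifies to !fan <-> fan.
  fan = True: this becomes !True <-> True = False.
  fan = False: this becomes !False <-> False = False.
Case power = False: the formula simplifies to !fan <-> fan.
  fan = True: this becomes !True <-> True = False.
  fan = False: this becomes !False <-> False = False.
Both cases fail — unsatisfiable.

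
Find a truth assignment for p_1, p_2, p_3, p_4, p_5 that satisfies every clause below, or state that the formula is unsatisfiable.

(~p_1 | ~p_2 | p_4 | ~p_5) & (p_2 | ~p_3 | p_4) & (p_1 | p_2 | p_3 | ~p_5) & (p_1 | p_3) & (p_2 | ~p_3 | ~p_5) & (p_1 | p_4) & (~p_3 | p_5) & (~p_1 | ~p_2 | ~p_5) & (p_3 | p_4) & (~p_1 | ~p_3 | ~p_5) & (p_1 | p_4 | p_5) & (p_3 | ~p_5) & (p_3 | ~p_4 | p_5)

p_1=F, p_2=T, p_3=T, p_4=T, p_5=T

Set p_1 = False.
  then (p_1 | p_3) forces p_3 = True.
  then (p_1 | p_4) forces p_4 = True.
  then (~p_3 | p_5) forces p_5 = True.
  then (p_2 | ~p_3 | ~p_5) forces p_2 = True.
All clauses satisfied.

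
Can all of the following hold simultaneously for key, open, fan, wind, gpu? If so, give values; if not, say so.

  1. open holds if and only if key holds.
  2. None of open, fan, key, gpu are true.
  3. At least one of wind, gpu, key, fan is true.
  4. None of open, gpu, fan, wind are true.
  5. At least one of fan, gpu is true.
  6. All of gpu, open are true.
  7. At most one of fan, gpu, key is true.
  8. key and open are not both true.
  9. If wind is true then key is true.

Unsatisfiable

Case open = True:
  Constraint (2) is violated (open=T) — contradiction.
Case open = False:
  Constraint (6) is violated (open=F) — contradiction.
Both cases fail — unsatisfiable.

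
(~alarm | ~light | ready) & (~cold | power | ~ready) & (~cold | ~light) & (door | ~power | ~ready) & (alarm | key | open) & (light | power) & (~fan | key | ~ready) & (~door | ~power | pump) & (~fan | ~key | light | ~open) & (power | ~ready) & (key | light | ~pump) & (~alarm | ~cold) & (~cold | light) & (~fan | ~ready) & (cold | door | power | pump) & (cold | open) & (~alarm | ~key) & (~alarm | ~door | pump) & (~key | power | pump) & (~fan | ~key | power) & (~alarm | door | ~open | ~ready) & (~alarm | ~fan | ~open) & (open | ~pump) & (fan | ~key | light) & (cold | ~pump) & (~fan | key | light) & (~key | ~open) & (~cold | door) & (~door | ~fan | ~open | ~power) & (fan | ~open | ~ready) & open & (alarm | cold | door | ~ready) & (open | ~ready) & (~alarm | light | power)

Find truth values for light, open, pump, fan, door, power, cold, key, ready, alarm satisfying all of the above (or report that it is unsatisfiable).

Unit clause (open) forces open = True.
In (~key | ~open) only ~key is left, so key = False.
Set light = True.
  then (~cold | ~light) forces cold = False.
  then (cold | ~pump) forces pump = False.
Set fan = True.
  then (~fan | key | ~ready) forces ready = False.
  then (~alarm | ~fan | ~open) forces alarm = False.
Set door = True.
  then (~door | ~power | pump) forces power = False.
All clauses satisfied.

light = True, open = True, pump = False, fan = True, door = True, power = False, cold = False, key = False, ready = False, alarm = False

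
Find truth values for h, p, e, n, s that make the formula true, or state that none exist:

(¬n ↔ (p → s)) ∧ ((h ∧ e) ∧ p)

h = True; p = True; e = True; n = True; s = False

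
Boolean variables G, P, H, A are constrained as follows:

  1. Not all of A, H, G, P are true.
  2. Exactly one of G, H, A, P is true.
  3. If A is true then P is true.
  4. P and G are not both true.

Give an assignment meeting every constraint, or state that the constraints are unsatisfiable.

G: True, P: False, H: False, A: False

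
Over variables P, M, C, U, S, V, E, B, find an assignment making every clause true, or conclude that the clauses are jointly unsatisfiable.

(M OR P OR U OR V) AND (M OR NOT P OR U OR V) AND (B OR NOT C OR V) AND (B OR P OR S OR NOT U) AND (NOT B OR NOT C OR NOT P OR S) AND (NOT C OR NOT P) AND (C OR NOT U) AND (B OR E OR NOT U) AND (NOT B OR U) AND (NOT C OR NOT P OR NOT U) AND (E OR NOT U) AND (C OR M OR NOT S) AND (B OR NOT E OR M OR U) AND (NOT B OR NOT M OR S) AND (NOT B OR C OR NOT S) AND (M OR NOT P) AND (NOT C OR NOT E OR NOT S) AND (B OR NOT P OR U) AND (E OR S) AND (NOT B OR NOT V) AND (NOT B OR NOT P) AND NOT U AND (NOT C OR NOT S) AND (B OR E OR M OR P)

P = False, M = True, C = False, U = False, S = True, V = True, E = False, B = False

Unit clause (NOT U) forces U = False.
In (NOT B OR U) only NOT B is left, so B = False.
In (B OR NOT P OR U) only NOT P is left, so P = False.
Try M = False:
  (M OR P OR U OR V) forces V = True.
  (B OR NOT E OR M OR U) forces E = False.
  clause (B OR E OR M OR P) is falsified — backtrack.
So M = True.
Set C = False.
Set S = True.
Set V = True.
Set E = False.
All clauses satisfied.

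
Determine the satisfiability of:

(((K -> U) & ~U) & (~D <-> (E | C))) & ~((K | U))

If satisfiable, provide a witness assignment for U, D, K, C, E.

U = False; D = False; K = False; C = True; E = True

  ((K -> U) & ~U) & (~D <-> (E | C)) = True
    (K -> U) & ~U = True
      K -> U = True
      ~U = True
    ~D <-> (E | C) = True
      ~D = True
      E | C = True
  ~((K | U)) = True
    K | U = False
Both conjuncts True, so the formula holds.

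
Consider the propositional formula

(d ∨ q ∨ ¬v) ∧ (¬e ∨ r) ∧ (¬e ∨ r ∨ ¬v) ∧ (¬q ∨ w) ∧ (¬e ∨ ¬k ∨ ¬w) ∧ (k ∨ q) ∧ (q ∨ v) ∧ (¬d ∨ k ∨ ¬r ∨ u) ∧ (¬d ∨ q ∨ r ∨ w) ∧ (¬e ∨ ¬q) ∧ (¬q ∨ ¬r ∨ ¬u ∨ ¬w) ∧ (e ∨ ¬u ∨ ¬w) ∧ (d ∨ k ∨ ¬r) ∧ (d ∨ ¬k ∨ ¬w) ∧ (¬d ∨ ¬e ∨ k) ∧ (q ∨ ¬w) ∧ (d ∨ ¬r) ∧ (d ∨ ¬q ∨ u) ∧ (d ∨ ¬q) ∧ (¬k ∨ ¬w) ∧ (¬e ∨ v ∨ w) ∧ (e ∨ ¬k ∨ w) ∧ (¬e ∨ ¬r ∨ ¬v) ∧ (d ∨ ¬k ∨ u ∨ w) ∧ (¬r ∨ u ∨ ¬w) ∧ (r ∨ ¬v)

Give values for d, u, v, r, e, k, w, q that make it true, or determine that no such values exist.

d: True, u: False, v: False, r: False, e: False, k: False, w: True, q: True

Try d = False:
  (d ∨ ¬r) forces r = False.
  (¬e ∨ r) forces e = False.
  (d ∨ ¬q) forces q = False.
  (d ∨ q ∨ ¬v) forces v = False.
  clause (q ∨ v) is falsified — backtrack.
So d = True.
Set u = False.
Set v = False.
  then (q ∨ v) forces q = True.
  then (¬e ∨ ¬q) forces e = False.
  then (¬q ∨ w) forces w = True.
  then (¬k ∨ ¬w) forces k = False.
  then (¬r ∨ u ∨ ¬w) forces r = False.
All clauses satisfied.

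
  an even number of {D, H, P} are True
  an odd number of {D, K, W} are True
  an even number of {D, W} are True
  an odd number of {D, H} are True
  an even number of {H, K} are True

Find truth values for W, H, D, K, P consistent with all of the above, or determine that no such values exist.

W = False, H = True, D = False, K = True, P = True

{D, H, P}: 2 true → even ✓
{D, K, W}: 1 true → odd ✓
{D, W}: 0 true → even ✓
{D, H}: 1 true → odd ✓
{H, K}: 2 true → even ✓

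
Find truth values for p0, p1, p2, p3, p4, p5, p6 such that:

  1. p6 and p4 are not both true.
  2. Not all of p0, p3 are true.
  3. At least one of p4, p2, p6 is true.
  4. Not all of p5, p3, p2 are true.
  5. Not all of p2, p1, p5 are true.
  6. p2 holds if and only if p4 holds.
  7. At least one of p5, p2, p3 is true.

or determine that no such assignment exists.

p0 = False; p1 = True; p2 = False; p3 = True; p4 = False; p5 = False; p6 = True

  (1) p6=T, p4=F — not both ✓
  (2) {p0, p3}: 1/2 true — not all ✓
  (3) {p4, p2, p6}: 1 true — at least one ✓
  (4) {p5, p3, p2}: 1/3 true — not all ✓
  (5) {p2, p1, p5}: 1/3 true — not all ✓
  (6) p2=F, p4=F — same ✓
  (7) {p5, p2, p3}: 1 true — at least one ✓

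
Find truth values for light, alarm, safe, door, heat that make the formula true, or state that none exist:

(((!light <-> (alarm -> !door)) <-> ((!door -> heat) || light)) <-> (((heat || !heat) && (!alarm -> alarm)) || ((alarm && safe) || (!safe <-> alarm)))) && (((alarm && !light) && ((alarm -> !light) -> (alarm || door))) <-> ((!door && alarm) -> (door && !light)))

UNSATISFIABLE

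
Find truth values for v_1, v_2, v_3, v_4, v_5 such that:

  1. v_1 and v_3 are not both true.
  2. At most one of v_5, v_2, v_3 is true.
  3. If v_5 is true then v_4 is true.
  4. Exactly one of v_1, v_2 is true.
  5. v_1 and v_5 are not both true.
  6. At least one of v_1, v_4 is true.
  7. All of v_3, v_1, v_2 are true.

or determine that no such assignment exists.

Case v_1 = True:
  (1) with v_1=T forces v_3 = False.
  Constraint (7) is violated (v_3=F) — contradiction.
Case v_1 = False:
  Constraint (7) is violated (v_1=F) — contradiction.
Both cases fail — unsatisfiable.

Unsatisfiable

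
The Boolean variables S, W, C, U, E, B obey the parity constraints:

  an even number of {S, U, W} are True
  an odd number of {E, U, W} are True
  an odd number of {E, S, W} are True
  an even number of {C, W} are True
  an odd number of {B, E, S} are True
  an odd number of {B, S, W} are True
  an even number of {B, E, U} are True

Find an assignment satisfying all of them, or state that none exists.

UNSATISFIABLE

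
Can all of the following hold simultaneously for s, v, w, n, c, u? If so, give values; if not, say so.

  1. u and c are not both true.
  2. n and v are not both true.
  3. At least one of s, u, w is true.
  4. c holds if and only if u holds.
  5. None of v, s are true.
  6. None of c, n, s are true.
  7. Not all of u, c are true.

s = False; v = False; w = True; n = False; c = False; u = False

  (1) u=F, c=F — not both ✓
  (2) n=F, v=F — not both ✓
  (3) {s, u, w}: 1 true — at least one ✓
  (4) c=F, u=F — same ✓
  (5) {v, s}: 0 true — none ✓
  (6) {c, n, s}: 0 true — none ✓
  (7) {u, c}: 0/2 true — not all ✓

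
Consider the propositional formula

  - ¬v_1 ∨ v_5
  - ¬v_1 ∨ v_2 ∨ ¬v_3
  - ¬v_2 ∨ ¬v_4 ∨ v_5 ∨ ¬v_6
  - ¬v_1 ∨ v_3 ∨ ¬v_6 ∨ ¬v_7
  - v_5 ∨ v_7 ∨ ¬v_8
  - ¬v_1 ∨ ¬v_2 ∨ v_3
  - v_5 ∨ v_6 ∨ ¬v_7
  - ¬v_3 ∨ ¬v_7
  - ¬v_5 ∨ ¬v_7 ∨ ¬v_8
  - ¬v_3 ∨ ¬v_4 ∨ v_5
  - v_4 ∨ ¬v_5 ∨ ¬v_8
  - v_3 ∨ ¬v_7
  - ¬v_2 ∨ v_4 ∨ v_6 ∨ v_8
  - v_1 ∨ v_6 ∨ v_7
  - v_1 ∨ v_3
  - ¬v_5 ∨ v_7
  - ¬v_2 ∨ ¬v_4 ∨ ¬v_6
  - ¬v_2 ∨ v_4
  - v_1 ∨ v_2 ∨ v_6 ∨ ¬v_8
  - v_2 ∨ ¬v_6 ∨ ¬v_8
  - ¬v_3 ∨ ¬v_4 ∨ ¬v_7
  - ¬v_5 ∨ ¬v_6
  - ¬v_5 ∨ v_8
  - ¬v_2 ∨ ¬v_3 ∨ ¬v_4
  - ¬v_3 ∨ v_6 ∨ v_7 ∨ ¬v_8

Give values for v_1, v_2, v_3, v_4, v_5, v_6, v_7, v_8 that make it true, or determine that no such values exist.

Try v_1 = True:
  (¬v_1 ∨ v_5) forces v_5 = True.
  (¬v_5 ∨ v_7) forces v_7 = True.
  (¬v_3 ∨ ¬v_7) forces v_3 = False.
  clause (v_3 ∨ ¬v_7) is falsified — backtrack.
So v_1 = False.
  then (v_1 ∨ v_3) forces v_3 = True.
  then (¬v_3 ∨ ¬v_7) forces v_7 = False.
  then (v_1 ∨ v_6 ∨ v_7) forces v_6 = True.
  then (¬v_5 ∨ v_7) forces v_5 = False.
  then (v_5 ∨ v_7 ∨ ¬v_8) forces v_8 = False.
  then (¬v_3 ∨ ¬v_4 ∨ v_5) forces v_4 = False.
  then (¬v_2 ∨ v_4) forces v_2 = False.
All clauses satisfied.

v_1 = False, v_2 = False, v_3 = True, v_4 = False, v_5 = False, v_6 = True, v_7 = False, v_8 = False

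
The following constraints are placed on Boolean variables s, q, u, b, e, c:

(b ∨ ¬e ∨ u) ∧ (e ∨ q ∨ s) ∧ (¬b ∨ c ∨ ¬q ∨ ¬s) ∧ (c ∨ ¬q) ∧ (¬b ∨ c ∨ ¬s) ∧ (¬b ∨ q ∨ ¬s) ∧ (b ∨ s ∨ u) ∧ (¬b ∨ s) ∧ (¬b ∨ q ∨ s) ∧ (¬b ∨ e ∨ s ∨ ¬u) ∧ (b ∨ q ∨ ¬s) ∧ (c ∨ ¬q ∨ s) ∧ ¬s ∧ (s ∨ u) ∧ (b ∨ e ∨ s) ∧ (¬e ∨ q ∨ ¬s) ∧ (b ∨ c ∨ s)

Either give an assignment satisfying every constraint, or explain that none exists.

s=F; q=T; u=T; b=F; e=T; c=T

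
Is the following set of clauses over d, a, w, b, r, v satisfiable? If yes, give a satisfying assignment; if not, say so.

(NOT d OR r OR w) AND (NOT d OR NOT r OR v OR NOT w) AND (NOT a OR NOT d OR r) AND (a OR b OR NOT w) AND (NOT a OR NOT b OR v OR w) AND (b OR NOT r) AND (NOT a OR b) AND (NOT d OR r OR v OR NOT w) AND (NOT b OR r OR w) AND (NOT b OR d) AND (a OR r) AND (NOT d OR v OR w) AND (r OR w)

d = True, a = False, w = False, b = True, r = True, v = True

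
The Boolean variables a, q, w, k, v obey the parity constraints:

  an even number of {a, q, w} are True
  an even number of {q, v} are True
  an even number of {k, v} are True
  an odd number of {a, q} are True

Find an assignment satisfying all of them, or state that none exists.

a = False, q = True, w = True, k = True, v = True

{a, q, w}: 2 true → even ✓
{q, v}: 2 true → even ✓
{k, v}: 2 true → even ✓
{a, q}: 1 true → odd ✓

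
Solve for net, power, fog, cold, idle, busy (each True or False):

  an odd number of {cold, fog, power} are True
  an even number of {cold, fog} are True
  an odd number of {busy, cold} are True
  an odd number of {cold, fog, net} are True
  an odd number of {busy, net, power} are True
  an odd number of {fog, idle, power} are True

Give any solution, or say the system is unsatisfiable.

net = True; power = True; fog = False; cold = False; idle = False; busy = True

{cold, fog, power}: 1 true → odd ✓
{cold, fog}: 0 true → even ✓
{busy, cold}: 1 true → odd ✓
{cold, fog, net}: 1 true → odd ✓
{busy, net, power}: 3 true → odd ✓
{fog, idle, power}: 1 true → odd ✓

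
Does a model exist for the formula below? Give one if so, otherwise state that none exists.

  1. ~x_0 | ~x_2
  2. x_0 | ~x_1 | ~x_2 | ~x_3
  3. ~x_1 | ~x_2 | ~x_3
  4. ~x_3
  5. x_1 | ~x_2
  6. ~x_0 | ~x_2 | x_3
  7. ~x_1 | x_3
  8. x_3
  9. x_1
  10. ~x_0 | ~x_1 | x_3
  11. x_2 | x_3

Case x_3 = True:
  Clause (~x_3) is falsified — contradiction.
Case x_3 = False:
  Clause (x_3) is falsified — contradiction.
Both cases fail, so the formula is unsatisfiable.

No satisfying assignment exists.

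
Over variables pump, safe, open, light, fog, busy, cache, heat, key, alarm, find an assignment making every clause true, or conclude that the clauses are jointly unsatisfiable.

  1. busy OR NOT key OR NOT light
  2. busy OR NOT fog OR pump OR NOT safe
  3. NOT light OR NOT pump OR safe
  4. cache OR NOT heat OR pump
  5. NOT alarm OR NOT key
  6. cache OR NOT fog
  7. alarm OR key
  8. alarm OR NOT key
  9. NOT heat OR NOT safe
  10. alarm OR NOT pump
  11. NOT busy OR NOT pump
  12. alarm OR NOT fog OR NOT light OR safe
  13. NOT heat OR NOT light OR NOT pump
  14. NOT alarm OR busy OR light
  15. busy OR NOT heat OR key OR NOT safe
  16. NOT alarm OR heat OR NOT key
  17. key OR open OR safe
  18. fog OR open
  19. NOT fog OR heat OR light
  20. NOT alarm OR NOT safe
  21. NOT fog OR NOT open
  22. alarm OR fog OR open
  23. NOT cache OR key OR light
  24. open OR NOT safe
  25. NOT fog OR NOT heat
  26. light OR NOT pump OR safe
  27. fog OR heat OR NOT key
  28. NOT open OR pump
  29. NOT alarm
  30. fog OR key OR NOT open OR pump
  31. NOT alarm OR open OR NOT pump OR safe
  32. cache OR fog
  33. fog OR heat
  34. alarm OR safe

Case alarm = True:
  Clause (NOT alarm) is falsified — contradiction.
Case alarm = False:
  (alarm OR key) forces key = True.
  Clause (alarm OR NOT key) is falsified — contradiction.
Both cases fail, so the formula is unsatisfiable.

The formula is unsatisfiable.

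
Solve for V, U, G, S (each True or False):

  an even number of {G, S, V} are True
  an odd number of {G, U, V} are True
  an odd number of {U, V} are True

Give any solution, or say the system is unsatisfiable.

V = True, U = False, G = False, S = True

{G, S, V}: 2 true → even ✓
{G, U, V}: 1 true → odd ✓
{U, V}: 1 true → odd ✓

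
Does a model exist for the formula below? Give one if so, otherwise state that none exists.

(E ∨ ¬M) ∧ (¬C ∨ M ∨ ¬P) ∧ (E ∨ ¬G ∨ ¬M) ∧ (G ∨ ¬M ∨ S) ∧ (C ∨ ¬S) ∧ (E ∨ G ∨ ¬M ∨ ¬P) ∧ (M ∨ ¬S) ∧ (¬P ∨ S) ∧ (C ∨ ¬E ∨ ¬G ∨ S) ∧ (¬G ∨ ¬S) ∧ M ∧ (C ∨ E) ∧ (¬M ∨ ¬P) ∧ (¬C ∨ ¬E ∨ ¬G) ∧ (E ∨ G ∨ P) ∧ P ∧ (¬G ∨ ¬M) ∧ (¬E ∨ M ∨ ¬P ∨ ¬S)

Case M = True:
  (E ∨ ¬M) forces E = True.
  (¬M ∨ ¬P) forces P = False.
  Clause (P) is falsified — contradiction.
Case M = False:
  Clause (M) is falsified — contradiction.
Both cases fail, so the formula is unsatisfiable.

UNSATISFIABLE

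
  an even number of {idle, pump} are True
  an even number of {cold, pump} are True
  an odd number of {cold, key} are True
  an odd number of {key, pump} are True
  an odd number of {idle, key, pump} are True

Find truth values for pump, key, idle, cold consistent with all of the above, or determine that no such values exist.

pump = False; key = True; idle = False; cold = False

{idle, pump}: 0 true → even ✓
{cold, pump}: 0 true → even ✓
{cold, key}: 1 true → odd ✓
{key, pump}: 1 true → odd ✓
{idle, key, pump}: 1 true → odd ✓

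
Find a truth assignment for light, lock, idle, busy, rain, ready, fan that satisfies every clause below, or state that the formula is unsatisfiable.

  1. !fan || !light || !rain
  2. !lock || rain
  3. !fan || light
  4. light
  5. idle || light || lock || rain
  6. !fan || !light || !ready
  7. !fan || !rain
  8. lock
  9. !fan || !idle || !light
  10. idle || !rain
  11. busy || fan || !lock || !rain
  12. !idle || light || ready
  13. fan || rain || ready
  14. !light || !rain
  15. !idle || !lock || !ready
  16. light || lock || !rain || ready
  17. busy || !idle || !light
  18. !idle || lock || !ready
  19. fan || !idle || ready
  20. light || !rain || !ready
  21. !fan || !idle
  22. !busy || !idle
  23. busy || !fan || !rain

Case light = True:
  (lock) forces lock = True.
  (!lock || rain) forces rain = True.
  Clause (!light || !rain) is falsified — contradiction.
Case light = False:
  Clause (light) is falsified — contradiction.
Both cases fail, so the formula is unsatisfiable.

No satisfying assignment exists.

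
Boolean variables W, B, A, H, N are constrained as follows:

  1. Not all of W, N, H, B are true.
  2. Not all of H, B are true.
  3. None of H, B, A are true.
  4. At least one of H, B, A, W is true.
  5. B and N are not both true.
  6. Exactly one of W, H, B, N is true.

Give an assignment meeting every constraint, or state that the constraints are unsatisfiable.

W: True, B: False, A: False, H: False, N: False

  (1) {W, N, H, B}: 1/4 true — not all ✓
  (2) {H, B}: 0/2 true — not all ✓
  (3) {H, B, A}: 0 true — none ✓
  (4) {H, B, A, W}: 1 true — at least one ✓
  (5) B=F, N=F — not both ✓
  (6) {W, H, B, N}: 1 true — exactly one ✓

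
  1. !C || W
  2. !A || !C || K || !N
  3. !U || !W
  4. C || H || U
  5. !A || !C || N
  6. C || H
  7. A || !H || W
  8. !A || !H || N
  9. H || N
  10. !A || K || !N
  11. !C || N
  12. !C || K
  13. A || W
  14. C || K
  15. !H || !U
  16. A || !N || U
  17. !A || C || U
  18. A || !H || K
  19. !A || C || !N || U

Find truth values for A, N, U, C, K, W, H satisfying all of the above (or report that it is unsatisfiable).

Set A = True.
Try N = False:
  (!A || !C || N) forces C = False.
  (C || H) forces H = True.
  clause (!A || !H || N) is falsified — backtrack.
So N = True.
  then (!A || K || !N) forces K = True.
Set U = False.
  then (!A || C || U) forces C = True.
  then (!C || W) forces W = True.
Set H = False.
All clauses satisfied.

A = True, N = True, U = False, C = True, K = True, W = True, H = False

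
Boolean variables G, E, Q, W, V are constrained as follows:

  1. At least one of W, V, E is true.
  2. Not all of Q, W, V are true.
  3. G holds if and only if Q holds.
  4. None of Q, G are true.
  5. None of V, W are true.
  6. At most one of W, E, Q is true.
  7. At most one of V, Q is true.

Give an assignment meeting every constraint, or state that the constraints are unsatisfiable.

G = False, E = True, Q = False, W = False, V = False

  (1) {W, V, E}: 1 true — at least one ✓
  (2) {Q, W, V}: 0/3 true — not all ✓
  (3) G=F, Q=F — same ✓
  (4) {Q, G}: 0 true — none ✓
  (5) {V, W}: 0 true — none ✓
  (6) {W, E, Q}: 1 true — at most one ✓
  (7) {V, Q}: 0 true — at most one ✓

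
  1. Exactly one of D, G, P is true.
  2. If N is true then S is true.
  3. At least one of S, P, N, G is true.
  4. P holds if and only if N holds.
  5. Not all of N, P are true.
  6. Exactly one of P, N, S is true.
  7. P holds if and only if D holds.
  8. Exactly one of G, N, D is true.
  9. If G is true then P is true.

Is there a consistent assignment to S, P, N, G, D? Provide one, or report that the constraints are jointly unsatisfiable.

Unsatisfiable

Case D = True:
  (1) with D=T forces G = False.
  (1) with D=T forces P = False.
  Constraint (7) is violated (P=F, D=T) — contradiction.
Case D = False:
  (7) with D=F forces P = False.
  (1) with D=F, P=F forces G = True.
  Constraint (9) is violated (G=T, P=F) — contradiction.
Both cases fail — unsatisfiable.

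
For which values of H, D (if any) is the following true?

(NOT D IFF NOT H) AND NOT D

H = False, D = False

  NOT D IFF NOT H = True
    NOT D = True
    NOT H = True
  NOT D = True
Both conjuncts True, so the formula holds.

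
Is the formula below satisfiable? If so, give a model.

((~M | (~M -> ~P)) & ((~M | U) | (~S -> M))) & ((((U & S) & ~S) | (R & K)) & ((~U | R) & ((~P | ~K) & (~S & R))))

R: True, K: True, U: False, M: False, P: False, S: False

  (~M | (~M -> ~P)) & ((~M | U) | (~S -> M)) = True
    ~M | (~M -> ~P) = True
      ~M = True
      ~M -> ~P = True
        ~M = True
        ~P = True
    (~M | U) | (~S -> M) = True
      ~M | U = True
        ~M = True
      ~S -> M = False
        ~S = True
  (((U & S) & ~S) | (R & K)) & ((~U | R) & ((~P | ~K) & (~S & R))) = True
    ((U & S) & ~S) | (R & K) = True
      (U & S) & ~S = False
        U & S = False
        ~S = True
      R & K = True
    (~U | R) & ((~P | ~K) & (~S & R)) = True
      ~U | R = True
        ~U = True
      (~P | ~K) & (~S & R) = True
        ~P | ~K = True
          ~P = True
          ~K = False
        ~S & R = True
          ~S = True
Both conjuncts True, so the formula holds.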